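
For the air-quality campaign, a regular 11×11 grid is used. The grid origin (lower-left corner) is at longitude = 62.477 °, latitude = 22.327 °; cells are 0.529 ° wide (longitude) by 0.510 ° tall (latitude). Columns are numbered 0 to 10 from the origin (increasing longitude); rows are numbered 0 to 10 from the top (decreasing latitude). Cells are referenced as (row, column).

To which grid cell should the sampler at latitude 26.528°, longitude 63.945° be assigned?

Column index: ⌊(63.945 − 62.477) / 0.529⌋ = ⌊2.775⌋ = 2
Row offset from origin: ⌊(26.528 − 22.327) / 0.510⌋ = ⌊8.237⌋ = 8 → row 2 (counted from top)

(2, 2)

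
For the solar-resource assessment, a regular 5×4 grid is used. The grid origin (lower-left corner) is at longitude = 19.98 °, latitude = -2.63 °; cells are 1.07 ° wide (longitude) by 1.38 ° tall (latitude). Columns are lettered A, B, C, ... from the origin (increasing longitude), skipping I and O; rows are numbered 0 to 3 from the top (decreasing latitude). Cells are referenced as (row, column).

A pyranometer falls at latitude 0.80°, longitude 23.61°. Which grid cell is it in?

(1, D)

Column index: ⌊(23.61 − 19.98) / 1.07⌋ = ⌊3.393⌋ = 3 → column D
Row offset from origin: ⌊(0.80 − -2.63) / 1.38⌋ = ⌊2.486⌋ = 2 → row 1 (counted from top)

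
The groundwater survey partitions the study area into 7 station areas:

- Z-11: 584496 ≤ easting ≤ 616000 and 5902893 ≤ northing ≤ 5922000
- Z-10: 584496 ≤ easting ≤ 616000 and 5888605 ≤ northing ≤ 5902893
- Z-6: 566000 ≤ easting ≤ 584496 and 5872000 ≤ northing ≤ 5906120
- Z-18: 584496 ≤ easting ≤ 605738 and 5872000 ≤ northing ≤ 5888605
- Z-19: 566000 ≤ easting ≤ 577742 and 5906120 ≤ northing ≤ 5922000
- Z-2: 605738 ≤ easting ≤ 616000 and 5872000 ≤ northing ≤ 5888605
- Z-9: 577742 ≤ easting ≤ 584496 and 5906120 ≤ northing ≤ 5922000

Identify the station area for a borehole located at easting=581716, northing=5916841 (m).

Z-9

The point has easting = 581716 and northing = 5916841.
Only Z-9 satisfies 577742 ≤ easting ≤ 584496 and 5906120 ≤ northing ≤ 5922000.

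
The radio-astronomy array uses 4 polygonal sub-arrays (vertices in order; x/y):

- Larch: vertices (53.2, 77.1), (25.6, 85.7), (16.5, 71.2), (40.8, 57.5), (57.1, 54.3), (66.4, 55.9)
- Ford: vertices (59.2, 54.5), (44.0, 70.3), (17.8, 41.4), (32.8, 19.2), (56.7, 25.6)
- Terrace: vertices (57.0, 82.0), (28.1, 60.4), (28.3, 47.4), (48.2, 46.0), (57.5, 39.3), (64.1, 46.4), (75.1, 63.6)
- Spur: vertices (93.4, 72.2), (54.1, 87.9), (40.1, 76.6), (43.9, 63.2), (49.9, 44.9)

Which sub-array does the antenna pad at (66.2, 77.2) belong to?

Spur

Cast a ray rightward from (66.2, 77.2). For each polygon, the edges (by vertex number in listed order) whose endpoints lie on opposite sides of y = 77.2, where each meets that height, and whether that is right or left of the point:
Larch: 1–2 at x≈52.88 (left), 2–3 at x≈20.27 (left) → 0 crossings.
Ford: no edge straddles that height → 0 crossings.
Terrace: 1–2 at x≈50.58 (left), 7–1 at x≈61.72 (left) → 0 crossings.
Spur: 1–2 at x≈80.88 (right), 2–3 at x≈40.84 (left) → 1 crossing.
Only Spur has an odd count, so the point is inside Spur.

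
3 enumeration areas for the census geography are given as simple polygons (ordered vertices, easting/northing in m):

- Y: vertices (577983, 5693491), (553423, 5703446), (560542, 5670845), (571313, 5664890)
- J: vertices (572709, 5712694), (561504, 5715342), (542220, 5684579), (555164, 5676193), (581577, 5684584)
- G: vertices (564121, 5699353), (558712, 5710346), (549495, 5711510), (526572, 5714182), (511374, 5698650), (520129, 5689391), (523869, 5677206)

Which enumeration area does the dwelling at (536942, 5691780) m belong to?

Cast a ray rightward from (536942, 5691780). For each polygon, the edges (by vertex number in listed order) whose endpoints lie on opposite sides of northing = 5691780, where each meets that height, and whether that is right or left of the point:
Y: 2–3 at easting≈555970.5 (right), 4–1 at easting≈577584.0 (right) → 2 crossings.
J: 2–3 at easting≈546734.0 (right), 5–1 at easting≈579306.8 (right) → 2 crossings.
G: 5–6 at easting≈517870.0 (left), 7–1 at easting≈550357.1 (right) → 1 crossing.
Only G has an odd count, so the point is inside G.

G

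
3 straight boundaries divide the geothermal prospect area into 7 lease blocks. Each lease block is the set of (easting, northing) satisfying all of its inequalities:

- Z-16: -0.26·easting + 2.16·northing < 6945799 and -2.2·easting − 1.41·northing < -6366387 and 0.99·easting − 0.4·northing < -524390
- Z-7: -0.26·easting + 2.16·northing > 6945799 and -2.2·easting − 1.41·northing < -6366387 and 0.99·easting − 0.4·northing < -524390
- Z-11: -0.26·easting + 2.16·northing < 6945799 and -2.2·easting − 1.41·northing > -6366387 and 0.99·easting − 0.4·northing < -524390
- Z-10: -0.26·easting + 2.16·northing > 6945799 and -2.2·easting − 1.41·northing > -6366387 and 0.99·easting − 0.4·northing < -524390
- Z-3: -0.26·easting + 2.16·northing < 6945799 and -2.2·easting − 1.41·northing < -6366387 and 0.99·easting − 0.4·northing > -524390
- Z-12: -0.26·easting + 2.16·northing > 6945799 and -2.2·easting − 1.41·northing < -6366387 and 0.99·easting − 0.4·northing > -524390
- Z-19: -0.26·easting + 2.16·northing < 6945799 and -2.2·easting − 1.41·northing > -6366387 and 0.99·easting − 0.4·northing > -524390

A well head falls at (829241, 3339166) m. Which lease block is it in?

Z-12

-0.26·829241 + 2.16·3339166 = 6996995.900, which is > 6945799
-2.2·829241 − 1.41·3339166 = -6532554.260, which is < -6366387
0.99·829241 − 0.4·3339166 = -514717.810, which is > -524390
This sign pattern matches Z-12.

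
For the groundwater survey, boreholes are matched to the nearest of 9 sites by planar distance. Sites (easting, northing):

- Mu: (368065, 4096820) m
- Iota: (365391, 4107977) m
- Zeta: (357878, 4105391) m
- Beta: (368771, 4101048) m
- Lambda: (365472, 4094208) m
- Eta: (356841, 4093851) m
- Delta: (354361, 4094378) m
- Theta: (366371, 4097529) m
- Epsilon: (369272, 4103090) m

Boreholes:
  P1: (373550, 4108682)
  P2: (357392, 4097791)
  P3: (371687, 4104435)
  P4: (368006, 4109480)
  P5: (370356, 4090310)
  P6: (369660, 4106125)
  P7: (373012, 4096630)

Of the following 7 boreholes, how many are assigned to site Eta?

P1 → Epsilon
P2 → Eta
P3 → Epsilon
P4 → Iota
P5 → Lambda
P6 → Epsilon
P7 → Mu
1 of the 7 goes to Eta.

1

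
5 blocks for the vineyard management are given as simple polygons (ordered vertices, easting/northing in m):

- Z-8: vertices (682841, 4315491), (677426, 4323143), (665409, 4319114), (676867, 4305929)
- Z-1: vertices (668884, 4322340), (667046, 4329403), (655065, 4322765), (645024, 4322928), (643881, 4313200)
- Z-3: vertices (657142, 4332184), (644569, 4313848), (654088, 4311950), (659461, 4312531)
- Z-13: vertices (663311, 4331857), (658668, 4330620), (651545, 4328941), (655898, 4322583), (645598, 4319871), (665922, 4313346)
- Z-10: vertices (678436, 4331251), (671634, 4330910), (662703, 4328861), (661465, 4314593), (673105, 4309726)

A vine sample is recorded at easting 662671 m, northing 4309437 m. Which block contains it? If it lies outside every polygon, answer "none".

Cast a ray rightward from (662671, 4309437). For each polygon, the edges (by vertex number in listed order) whose endpoints lie on opposite sides of northing = 4309437, where each meets that height, and whether that is right or left of the point:
Z-8: 3–4 at easting≈673818.5 (right), 4–1 at easting≈679058.7 (right) → 2 crossings.
Z-1: no edge straddles that height → 0 crossings.
Z-3: no edge straddles that height → 0 crossings.
Z-13: no edge straddles that height → 0 crossings.
Z-10: no edge straddles that height → 0 crossings.
All counts are even, so the point lies outside every listed polygon.

none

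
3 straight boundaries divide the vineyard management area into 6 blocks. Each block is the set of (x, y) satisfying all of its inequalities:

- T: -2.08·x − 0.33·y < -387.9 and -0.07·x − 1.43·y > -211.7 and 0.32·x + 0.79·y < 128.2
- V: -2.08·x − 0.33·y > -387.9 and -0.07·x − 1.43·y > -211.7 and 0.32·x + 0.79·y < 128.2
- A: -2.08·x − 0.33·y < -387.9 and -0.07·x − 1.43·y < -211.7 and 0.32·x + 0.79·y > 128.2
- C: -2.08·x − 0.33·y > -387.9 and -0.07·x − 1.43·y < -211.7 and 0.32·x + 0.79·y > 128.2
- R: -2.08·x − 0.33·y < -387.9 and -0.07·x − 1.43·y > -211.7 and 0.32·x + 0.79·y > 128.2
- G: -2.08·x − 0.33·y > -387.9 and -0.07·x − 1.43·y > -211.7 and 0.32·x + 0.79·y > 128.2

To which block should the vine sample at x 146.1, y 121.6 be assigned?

G

-2.08·146.1 − 0.33·121.6 = -344.016, which is > -387.9
-0.07·146.1 − 1.43·121.6 = -184.115, which is > -211.7
0.32·146.1 + 0.79·121.6 = 142.816, which is > 128.2
This sign pattern matches G.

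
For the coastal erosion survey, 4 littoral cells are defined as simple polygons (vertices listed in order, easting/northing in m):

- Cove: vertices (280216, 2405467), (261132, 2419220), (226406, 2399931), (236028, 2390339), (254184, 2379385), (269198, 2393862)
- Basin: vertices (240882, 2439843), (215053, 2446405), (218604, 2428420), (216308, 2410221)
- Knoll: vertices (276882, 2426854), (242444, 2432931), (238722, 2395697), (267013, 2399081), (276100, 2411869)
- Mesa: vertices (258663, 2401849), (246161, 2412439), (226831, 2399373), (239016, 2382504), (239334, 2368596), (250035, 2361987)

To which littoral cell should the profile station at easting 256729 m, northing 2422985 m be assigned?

Knoll

Cast a ray rightward from (256729, 2422985). For each polygon, the edges (by vertex number in listed order) whose endpoints lie on opposite sides of northing = 2422985, where each meets that height, and whether that is right or left of the point:
Cove: no edge straddles that height → 0 crossings.
Basin: 3–4 at easting≈217918.3 (left), 4–1 at easting≈226896.8 (left) → 0 crossings.
Knoll: 2–3 at easting≈241449.8 (left), 5–1 at easting≈276680.1 (right) → 1 crossing.
Mesa: no edge straddles that height → 0 crossings.
Only Knoll has an odd count, so the point is inside Knoll.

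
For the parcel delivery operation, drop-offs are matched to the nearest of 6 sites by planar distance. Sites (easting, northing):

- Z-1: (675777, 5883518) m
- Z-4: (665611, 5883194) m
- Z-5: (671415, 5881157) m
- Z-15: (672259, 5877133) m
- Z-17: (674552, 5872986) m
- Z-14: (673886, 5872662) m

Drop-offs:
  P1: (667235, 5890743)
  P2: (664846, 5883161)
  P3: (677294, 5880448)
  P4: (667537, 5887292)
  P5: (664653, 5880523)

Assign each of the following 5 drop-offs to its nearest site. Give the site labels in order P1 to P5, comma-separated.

Z-4, Z-4, Z-1, Z-4, Z-4

P1 → Z-4 (d²=59624777.00)
P2 → Z-4 (d²=586314.00)
P3 → Z-1 (d²=11726189.00)
P4 → Z-4 (d²=20503080.00)
P5 → Z-4 (d²=8052005.00)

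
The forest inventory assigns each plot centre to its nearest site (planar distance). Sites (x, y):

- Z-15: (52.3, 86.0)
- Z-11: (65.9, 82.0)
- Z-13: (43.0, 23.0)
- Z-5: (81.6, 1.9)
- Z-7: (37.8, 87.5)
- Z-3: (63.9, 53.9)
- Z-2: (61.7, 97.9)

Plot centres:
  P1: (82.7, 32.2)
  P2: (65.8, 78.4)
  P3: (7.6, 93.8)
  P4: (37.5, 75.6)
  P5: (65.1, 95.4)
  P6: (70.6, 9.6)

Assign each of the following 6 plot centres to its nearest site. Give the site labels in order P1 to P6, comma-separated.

P1 → Z-3 (d²=824.33)
P2 → Z-11 (d²=12.97)
P3 → Z-7 (d²=951.73)
P4 → Z-7 (d²=141.70)
P5 → Z-2 (d²=17.81)
P6 → Z-5 (d²=180.29)

Z-3, Z-11, Z-7, Z-7, Z-2, Z-5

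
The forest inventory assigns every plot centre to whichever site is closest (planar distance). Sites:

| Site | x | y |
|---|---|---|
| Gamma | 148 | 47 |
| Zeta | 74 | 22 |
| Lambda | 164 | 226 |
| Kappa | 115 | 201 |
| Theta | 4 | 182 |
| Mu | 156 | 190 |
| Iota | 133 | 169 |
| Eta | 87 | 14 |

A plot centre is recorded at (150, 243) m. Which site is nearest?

Lambda

Squared distances to each site:
Gamma: 38420.000; Zeta: 54617.000; Lambda: 485.000; Kappa: 2989.000; Theta: 25037.000; Mu: 2845.000; Iota: 5765.000; Eta: 56410.000.
Minimum at Lambda.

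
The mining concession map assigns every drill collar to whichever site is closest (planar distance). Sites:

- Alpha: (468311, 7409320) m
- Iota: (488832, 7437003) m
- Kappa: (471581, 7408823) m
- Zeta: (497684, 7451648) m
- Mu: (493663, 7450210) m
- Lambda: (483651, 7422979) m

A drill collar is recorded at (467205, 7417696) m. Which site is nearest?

Alpha

Squared distances to each site:
Alpha: 71380612.000; Iota: 840487378.000; Kappa: 97879505.000; Zeta: 2081707745.000; Mu: 1757185960.000; Lambda: 298381005.000.
Minimum at Alpha.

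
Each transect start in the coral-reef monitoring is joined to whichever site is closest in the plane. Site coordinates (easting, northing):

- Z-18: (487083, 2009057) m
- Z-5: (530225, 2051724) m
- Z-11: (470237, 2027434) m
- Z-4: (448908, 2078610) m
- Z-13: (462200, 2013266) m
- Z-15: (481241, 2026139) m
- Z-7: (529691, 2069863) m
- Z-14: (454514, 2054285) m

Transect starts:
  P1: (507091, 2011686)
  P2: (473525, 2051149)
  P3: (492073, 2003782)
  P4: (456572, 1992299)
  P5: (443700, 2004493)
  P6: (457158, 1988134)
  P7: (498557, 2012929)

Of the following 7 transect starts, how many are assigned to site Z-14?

1

P1 → Z-18
P2 → Z-14
P3 → Z-18
P4 → Z-13
P5 → Z-13
P6 → Z-13
P7 → Z-18
1 of the 7 goes to Z-14.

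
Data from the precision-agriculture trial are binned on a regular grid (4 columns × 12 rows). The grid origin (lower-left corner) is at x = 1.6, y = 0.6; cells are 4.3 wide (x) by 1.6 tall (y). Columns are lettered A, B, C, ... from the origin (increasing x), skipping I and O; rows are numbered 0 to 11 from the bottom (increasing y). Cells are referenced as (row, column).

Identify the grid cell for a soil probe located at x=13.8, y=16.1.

Column index: ⌊(13.8 − 1.6) / 4.3⌋ = ⌊2.837⌋ = 2 → column C
Row offset from origin: ⌊(16.1 − 0.6) / 1.6⌋ = ⌊9.688⌋ = 9 → row 9

(9, C)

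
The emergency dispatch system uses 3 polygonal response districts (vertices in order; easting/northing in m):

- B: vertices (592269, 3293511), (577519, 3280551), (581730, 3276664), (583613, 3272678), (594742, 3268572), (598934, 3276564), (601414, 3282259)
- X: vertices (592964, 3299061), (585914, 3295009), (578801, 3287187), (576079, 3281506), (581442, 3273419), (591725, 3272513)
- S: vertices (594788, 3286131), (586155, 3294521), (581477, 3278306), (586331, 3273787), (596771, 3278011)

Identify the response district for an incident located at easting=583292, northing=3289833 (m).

Cast a ray rightward from (583292, 3289833). For each polygon, the edges (by vertex number in listed order) whose endpoints lie on opposite sides of northing = 3289833, where each meets that height, and whether that is right or left of the point:
B: 1–2 at easting≈588083.0 (right), 7–1 at easting≈595258.3 (right) → 2 crossings.
X: 2–3 at easting≈581207.2 (left), 6–1 at easting≈592533.3 (right) → 1 crossing.
S: 1–2 at easting≈590978.8 (right), 2–3 at easting≈584802.5 (right) → 2 crossings.
Only X has an odd count, so the point is inside X.

X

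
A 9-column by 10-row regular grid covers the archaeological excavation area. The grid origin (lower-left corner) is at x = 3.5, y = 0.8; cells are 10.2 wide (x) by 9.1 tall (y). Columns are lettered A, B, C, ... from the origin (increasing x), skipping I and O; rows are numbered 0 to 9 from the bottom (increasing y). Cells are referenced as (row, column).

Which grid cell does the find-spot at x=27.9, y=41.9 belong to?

(4, C)

Column index: ⌊(27.9 − 3.5) / 10.2⌋ = ⌊2.392⌋ = 2 → column C
Row offset from origin: ⌊(41.9 − 0.8) / 9.1⌋ = ⌊4.516⌋ = 4 → row 4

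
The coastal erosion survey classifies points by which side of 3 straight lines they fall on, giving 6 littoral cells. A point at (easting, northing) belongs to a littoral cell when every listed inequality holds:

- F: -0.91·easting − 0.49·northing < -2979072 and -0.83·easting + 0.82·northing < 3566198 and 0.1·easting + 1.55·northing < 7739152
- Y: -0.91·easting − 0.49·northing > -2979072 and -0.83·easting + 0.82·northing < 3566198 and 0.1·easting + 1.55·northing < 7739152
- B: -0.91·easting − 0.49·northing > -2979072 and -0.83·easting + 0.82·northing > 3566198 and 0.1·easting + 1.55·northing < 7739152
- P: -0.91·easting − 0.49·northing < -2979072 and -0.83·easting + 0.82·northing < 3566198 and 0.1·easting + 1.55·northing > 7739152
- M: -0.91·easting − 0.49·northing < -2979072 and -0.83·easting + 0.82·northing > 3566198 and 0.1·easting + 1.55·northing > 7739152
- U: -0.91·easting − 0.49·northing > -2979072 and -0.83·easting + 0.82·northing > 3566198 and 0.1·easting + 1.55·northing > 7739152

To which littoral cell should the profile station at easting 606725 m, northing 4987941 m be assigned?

M

-0.91·606725 − 0.49·4987941 = -2996210.840, which is < -2979072
-0.83·606725 + 0.82·4987941 = 3586529.870, which is > 3566198
0.1·606725 + 1.55·4987941 = 7791981.050, which is > 7739152
This sign pattern matches M.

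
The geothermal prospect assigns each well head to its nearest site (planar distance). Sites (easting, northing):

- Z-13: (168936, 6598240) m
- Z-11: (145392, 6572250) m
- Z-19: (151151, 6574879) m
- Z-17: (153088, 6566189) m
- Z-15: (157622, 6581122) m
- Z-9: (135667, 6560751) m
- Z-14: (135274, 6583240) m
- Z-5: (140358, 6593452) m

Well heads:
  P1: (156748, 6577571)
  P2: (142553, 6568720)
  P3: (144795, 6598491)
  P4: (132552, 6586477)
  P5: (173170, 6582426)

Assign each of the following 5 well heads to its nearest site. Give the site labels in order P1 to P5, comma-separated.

Z-15, Z-11, Z-5, Z-14, Z-15

P1 → Z-15 (d²=13373477.00)
P2 → Z-11 (d²=20520821.00)
P3 → Z-5 (d²=45078490.00)
P4 → Z-14 (d²=17887453.00)
P5 → Z-15 (d²=243440720.00)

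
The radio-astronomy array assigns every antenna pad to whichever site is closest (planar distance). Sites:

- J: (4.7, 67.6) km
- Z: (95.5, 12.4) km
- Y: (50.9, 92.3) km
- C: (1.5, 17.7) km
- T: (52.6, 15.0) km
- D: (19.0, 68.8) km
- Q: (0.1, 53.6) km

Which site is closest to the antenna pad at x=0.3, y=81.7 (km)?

J

Squared distances to each site:
J: 218.170; Z: 13865.530; Y: 2672.720; C: 4097.440; T: 7184.180; D: 516.100; Q: 789.650.
Minimum at J.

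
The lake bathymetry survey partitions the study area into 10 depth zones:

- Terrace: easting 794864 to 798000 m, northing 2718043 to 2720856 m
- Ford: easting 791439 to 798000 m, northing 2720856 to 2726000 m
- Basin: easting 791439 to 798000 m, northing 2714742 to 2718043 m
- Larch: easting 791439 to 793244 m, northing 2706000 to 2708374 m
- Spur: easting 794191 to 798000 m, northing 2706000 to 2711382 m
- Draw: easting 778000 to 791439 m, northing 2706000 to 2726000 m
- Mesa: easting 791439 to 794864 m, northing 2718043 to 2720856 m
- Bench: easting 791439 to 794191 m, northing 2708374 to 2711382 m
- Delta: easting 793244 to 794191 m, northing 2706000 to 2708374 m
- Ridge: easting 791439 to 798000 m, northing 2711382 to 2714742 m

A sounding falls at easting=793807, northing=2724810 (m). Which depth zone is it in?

Ford

The point has easting = 793807 and northing = 2724810.
Only Ford satisfies 791439 ≤ easting ≤ 798000 and 2720856 ≤ northing ≤ 2726000.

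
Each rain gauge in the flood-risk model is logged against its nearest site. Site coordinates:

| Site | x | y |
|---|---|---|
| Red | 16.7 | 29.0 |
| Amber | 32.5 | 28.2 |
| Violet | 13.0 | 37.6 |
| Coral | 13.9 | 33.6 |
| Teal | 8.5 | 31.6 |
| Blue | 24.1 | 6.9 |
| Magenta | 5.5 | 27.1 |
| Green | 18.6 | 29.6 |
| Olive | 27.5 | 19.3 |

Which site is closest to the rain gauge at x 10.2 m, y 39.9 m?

Violet

Squared distances to each site:
Red: 161.060; Amber: 634.180; Violet: 13.130; Coral: 53.380; Teal: 71.780; Blue: 1282.210; Magenta: 185.930; Green: 176.650; Olive: 723.650.
Minimum at Violet.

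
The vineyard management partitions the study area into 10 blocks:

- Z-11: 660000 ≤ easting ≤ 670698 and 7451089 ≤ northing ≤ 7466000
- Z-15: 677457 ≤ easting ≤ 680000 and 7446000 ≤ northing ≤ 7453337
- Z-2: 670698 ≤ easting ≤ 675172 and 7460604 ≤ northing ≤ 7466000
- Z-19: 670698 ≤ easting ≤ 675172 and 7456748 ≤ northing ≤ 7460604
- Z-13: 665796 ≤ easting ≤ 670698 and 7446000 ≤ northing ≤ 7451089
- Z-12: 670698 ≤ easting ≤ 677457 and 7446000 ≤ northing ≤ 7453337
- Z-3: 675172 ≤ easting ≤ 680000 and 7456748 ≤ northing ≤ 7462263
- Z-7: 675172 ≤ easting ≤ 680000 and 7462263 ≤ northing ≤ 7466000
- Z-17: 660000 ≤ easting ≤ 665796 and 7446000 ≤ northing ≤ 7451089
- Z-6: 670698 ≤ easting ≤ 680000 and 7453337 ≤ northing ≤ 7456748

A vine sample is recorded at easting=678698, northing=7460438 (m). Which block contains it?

Z-3

The point has easting = 678698 and northing = 7460438.
Only Z-3 satisfies 675172 ≤ easting ≤ 680000 and 7456748 ≤ northing ≤ 7462263.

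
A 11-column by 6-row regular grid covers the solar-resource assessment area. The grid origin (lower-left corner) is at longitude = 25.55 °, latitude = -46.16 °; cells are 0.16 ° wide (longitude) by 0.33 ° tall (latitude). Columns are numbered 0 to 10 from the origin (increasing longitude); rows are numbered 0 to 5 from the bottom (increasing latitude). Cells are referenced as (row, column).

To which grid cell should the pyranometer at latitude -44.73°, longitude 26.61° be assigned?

(4, 6)

Column index: ⌊(26.61 − 25.55) / 0.16⌋ = ⌊6.625⌋ = 6
Row offset from origin: ⌊(-44.73 − -46.16) / 0.33⌋ = ⌊4.333⌋ = 4 → row 4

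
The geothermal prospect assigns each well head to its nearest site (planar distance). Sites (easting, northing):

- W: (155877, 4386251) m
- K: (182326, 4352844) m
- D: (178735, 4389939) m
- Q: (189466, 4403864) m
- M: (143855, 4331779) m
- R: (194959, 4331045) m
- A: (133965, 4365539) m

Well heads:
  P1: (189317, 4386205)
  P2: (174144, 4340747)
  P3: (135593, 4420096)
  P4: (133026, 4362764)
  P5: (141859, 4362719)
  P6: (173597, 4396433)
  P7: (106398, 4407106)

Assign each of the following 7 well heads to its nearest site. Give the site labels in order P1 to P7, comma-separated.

D, K, W, A, A, D, A

P1 → D (d²=125921480.00)
P2 → K (d²=213282533.00)
P3 → W (d²=1556924681.00)
P4 → A (d²=8582346.00)
P5 → A (d²=70267636.00)
P6 → D (d²=68571080.00)
P7 → A (d²=2487754978.00)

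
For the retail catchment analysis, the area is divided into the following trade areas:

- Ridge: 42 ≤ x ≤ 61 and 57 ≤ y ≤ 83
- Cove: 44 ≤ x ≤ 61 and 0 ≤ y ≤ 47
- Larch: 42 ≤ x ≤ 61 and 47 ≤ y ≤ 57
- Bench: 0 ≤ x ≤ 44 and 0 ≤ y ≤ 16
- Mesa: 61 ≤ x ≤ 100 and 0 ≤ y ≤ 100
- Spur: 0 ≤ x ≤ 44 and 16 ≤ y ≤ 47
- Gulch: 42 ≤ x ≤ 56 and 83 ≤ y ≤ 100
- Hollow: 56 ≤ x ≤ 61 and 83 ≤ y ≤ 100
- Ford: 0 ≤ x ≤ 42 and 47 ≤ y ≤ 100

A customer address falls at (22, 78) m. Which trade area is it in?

The point has x = 22 and y = 78.
Only Ford satisfies 0 ≤ x ≤ 42 and 47 ≤ y ≤ 100.

Ford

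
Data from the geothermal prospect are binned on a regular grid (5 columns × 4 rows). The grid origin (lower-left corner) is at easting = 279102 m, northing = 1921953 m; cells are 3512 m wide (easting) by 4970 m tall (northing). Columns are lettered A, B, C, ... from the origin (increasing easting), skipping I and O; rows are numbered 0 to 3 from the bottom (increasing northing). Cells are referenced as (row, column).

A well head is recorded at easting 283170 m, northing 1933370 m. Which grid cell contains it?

Column index: ⌊(283170 − 279102) / 3512⌋ = ⌊1.158⌋ = 1 → column B
Row offset from origin: ⌊(1933370 − 1921953) / 4970⌋ = ⌊2.297⌋ = 2 → row 2

(2, B)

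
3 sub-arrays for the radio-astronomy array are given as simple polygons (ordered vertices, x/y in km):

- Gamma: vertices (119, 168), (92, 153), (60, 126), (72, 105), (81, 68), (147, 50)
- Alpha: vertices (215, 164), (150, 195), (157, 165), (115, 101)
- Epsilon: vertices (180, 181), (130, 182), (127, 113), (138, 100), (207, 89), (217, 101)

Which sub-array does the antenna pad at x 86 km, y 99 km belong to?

Gamma

Cast a ray rightward from (86, 99). For each polygon, the edges (by vertex number in listed order) whose endpoints lie on opposite sides of y = 99, where each meets that height, and whether that is right or left of the point:
Gamma: 4–5 at x≈73.5 (left), 6–1 at x≈135.4 (right) → 1 crossing.
Alpha: no edge straddles that height → 0 crossings.
Epsilon: 4–5 at x≈144.3 (right), 5–6 at x≈215.3 (right) → 2 crossings.
Only Gamma has an odd count, so the point is inside Gamma.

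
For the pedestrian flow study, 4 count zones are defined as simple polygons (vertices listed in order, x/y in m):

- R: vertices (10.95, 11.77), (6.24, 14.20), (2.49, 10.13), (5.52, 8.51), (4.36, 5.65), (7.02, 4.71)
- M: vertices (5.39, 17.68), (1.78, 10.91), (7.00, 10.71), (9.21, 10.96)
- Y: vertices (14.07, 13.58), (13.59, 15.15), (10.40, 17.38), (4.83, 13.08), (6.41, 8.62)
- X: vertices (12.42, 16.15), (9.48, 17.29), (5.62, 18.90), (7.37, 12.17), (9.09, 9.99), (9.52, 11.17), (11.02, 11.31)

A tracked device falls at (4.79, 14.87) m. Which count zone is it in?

Cast a ray rightward from (4.79, 14.87). For each polygon, the edges (by vertex number in listed order) whose endpoints lie on opposite sides of y = 14.87, where each meets that height, and whether that is right or left of the point:
R: no edge straddles that height → 0 crossings.
M: 1–2 at x≈3.892 (left), 4–1 at x≈6.987 (right) → 1 crossing.
Y: 1–2 at x≈13.676 (right), 3–4 at x≈7.149 (right) → 2 crossings.
X: 3–4 at x≈6.668 (right), 7–1 at x≈12.050 (right) → 2 crossings.
Only M has an odd count, so the point is inside M.

M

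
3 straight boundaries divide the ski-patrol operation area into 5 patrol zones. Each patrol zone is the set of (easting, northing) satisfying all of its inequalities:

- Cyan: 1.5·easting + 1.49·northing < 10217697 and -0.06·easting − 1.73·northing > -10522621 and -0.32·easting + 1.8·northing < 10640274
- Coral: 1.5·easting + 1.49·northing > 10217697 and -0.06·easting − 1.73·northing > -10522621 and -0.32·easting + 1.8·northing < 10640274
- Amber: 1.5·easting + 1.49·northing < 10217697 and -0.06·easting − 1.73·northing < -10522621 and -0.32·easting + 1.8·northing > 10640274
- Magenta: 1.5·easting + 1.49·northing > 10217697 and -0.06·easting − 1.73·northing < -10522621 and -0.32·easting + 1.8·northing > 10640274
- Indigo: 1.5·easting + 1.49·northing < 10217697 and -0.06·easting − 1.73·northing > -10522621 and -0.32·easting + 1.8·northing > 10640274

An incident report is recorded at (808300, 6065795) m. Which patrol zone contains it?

1.5·808300 + 1.49·6065795 = 10250484.550, which is > 10217697
-0.06·808300 − 1.73·6065795 = -10542323.350, which is < -10522621
-0.32·808300 + 1.8·6065795 = 10659775.000, which is > 10640274
This sign pattern matches Magenta.

Magenta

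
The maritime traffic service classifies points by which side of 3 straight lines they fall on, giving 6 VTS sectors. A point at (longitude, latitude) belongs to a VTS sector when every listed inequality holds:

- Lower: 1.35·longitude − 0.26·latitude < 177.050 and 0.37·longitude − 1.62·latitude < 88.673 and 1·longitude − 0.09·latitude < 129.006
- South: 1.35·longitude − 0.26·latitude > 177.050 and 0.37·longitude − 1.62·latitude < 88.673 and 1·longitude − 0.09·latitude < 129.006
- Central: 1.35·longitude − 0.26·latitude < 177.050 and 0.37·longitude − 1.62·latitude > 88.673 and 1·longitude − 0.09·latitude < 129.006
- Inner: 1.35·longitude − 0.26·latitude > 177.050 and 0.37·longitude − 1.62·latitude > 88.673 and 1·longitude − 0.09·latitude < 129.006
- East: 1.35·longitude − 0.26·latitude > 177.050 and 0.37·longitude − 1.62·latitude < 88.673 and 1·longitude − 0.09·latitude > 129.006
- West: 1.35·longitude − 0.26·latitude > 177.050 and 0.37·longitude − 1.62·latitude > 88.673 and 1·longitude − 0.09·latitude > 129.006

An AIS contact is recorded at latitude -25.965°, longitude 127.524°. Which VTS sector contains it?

1.35·127.524 − 0.26·-25.965 = 178.908, which is > 177.050
0.37·127.524 − 1.62·-25.965 = 89.247, which is > 88.673
1·127.524 − 0.09·-25.965 = 129.861, which is > 129.006
This sign pattern matches West.

West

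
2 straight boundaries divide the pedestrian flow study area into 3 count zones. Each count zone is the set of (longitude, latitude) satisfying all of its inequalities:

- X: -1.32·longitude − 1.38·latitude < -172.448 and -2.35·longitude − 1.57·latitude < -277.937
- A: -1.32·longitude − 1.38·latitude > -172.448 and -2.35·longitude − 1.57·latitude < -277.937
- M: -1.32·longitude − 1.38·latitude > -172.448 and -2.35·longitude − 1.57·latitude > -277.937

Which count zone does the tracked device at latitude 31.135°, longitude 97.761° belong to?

-1.32·97.761 − 1.38·31.135 = -172.011, which is > -172.448
-2.35·97.761 − 1.57·31.135 = -278.620, which is < -277.937
This sign pattern matches A.

A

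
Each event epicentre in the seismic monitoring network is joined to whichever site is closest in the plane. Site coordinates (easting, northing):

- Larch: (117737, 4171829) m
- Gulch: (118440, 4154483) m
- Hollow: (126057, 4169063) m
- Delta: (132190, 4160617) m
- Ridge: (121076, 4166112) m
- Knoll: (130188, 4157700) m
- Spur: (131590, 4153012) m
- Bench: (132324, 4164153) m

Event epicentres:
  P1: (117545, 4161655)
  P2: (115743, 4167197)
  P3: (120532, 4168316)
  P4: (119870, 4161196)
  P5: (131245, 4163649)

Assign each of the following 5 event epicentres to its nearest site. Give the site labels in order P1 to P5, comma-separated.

P1 → Ridge (d²=32332810.00)
P2 → Larch (d²=25431460.00)
P3 → Ridge (d²=5153552.00)
P4 → Ridge (d²=25621492.00)
P5 → Bench (d²=1418257.00)

Ridge, Larch, Ridge, Ridge, Bench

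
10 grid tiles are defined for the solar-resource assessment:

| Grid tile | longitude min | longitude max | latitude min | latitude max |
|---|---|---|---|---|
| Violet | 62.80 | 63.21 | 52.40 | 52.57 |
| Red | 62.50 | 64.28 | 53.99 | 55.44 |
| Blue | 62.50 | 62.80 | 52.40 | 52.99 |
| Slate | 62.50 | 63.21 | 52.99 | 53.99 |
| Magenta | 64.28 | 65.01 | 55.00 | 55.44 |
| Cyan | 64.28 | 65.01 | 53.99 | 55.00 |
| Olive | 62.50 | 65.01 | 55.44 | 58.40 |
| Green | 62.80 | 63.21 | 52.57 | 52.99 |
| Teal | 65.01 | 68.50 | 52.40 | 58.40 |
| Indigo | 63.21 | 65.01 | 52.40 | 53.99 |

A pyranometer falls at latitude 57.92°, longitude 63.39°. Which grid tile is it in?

Olive

The point has longitude = 63.39 and latitude = 57.92.
Only Olive satisfies 62.50 ≤ longitude ≤ 65.01 and 55.44 ≤ latitude ≤ 58.40.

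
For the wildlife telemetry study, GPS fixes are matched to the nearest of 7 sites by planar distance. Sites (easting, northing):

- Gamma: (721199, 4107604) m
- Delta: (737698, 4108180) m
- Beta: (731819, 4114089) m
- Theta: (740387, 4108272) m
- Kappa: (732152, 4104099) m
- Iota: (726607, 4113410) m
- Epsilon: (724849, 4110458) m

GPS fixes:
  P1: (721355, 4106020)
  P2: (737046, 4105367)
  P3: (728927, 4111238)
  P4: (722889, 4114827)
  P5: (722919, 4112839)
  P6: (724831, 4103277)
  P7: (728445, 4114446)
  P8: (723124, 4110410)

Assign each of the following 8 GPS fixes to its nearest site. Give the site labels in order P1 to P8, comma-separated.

Gamma, Delta, Iota, Iota, Epsilon, Gamma, Iota, Epsilon

P1 → Gamma (d²=2533392.00)
P2 → Delta (d²=8338073.00)
P3 → Iota (d²=10099984.00)
P4 → Iota (d²=15831413.00)
P5 → Epsilon (d²=9394061.00)
P6 → Gamma (d²=31914353.00)
P7 → Iota (d²=4451540.00)
P8 → Epsilon (d²=2977929.00)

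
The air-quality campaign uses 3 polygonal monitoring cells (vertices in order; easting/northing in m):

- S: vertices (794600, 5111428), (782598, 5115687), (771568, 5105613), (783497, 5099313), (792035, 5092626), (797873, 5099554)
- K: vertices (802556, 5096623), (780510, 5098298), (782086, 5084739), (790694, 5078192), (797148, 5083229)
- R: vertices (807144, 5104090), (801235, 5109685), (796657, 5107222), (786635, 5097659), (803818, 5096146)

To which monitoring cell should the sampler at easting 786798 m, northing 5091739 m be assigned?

K

Cast a ray rightward from (786798, 5091739). For each polygon, the edges (by vertex number in listed order) whose endpoints lie on opposite sides of northing = 5091739, where each meets that height, and whether that is right or left of the point:
S: no edge straddles that height → 0 crossings.
K: 2–3 at easting≈781272.4 (left), 5–1 at easting≈800584.0 (right) → 1 crossing.
R: no edge straddles that height → 0 crossings.
Only K has an odd count, so the point is inside K.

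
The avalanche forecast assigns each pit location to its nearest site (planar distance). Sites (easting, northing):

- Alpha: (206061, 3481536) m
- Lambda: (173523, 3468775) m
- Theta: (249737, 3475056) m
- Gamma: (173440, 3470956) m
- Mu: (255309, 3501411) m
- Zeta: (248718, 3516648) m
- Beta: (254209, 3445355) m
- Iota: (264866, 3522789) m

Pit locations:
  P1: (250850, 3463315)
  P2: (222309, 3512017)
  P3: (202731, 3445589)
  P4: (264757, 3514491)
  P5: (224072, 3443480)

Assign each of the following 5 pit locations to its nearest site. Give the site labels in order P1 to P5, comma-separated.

Theta, Zeta, Alpha, Iota, Beta

P1 → Theta (d²=139089850.00)
P2 → Zeta (d²=718881442.00)
P3 → Alpha (d²=1303275709.00)
P4 → Iota (d²=68868685.00)
P5 → Beta (d²=911754394.00)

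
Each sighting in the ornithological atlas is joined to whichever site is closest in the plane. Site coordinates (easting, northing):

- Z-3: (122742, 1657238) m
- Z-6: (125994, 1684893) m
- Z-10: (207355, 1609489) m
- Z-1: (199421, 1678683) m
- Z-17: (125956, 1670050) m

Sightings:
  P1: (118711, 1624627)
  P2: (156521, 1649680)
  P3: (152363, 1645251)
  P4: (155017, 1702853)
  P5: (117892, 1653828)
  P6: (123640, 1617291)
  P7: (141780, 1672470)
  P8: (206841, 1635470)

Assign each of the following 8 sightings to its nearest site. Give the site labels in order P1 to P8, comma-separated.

P1 → Z-3 (d²=1079726282.00)
P2 → Z-3 (d²=1198144205.00)
P3 → Z-3 (d²=1021091810.00)
P4 → Z-6 (d²=1164896129.00)
P5 → Z-3 (d²=35150600.00)
P6 → Z-3 (d²=1596569213.00)
P7 → Z-17 (d²=256255376.00)
P8 → Z-10 (d²=675276557.00)

Z-3, Z-3, Z-3, Z-6, Z-3, Z-3, Z-17, Z-10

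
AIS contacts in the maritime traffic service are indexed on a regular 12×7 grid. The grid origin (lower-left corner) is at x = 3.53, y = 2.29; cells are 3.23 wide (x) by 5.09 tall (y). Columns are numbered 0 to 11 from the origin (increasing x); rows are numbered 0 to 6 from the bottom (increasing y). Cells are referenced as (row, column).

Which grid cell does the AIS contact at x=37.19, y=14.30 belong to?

Column index: ⌊(37.19 − 3.53) / 3.23⌋ = ⌊10.421⌋ = 10
Row offset from origin: ⌊(14.30 − 2.29) / 5.09⌋ = ⌊2.360⌋ = 2 → row 2

(2, 10)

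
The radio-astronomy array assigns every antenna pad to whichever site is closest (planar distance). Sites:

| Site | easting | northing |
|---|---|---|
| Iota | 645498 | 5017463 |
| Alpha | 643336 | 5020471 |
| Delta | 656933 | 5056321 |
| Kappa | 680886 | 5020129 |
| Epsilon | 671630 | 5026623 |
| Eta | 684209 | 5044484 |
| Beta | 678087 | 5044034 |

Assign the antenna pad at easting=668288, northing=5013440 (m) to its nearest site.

Squared distances to each site:
Iota: 535568629.000; Alpha: 672037265.000; Delta: 1967716186.000; Kappa: 203452325.000; Epsilon: 184960453.000; Eta: 1217208177.000; Beta: 1032013237.000.
Minimum at Epsilon.

Epsilon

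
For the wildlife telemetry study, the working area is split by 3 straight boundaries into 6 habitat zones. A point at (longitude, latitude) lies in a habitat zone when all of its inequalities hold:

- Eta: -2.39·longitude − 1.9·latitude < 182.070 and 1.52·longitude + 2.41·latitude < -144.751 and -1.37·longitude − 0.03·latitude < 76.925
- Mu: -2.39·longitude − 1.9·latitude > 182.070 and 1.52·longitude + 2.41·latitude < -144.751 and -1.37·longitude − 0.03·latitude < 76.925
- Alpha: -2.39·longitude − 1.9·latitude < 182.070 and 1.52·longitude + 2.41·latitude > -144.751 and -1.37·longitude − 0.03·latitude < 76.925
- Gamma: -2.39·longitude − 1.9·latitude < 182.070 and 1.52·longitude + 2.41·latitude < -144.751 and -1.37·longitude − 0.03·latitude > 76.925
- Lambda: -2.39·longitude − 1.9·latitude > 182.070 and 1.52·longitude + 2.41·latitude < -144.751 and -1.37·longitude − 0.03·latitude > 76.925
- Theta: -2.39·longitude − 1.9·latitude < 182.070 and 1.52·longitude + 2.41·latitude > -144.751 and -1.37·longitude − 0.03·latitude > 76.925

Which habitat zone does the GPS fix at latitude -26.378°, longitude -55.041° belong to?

-2.39·-55.041 − 1.9·-26.378 = 181.666, which is < 182.070
1.52·-55.041 + 2.41·-26.378 = -147.233, which is < -144.751
-1.37·-55.041 − 0.03·-26.378 = 76.198, which is < 76.925
This sign pattern matches Eta.

Eta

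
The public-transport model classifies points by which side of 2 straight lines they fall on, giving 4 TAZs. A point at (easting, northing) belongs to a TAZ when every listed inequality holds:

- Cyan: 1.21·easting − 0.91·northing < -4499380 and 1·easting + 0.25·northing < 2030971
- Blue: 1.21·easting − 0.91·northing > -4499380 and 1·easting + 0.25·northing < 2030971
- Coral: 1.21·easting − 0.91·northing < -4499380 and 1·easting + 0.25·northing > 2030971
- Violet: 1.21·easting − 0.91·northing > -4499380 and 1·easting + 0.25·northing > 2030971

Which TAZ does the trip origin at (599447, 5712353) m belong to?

1.21·599447 − 0.91·5712353 = -4472910.360, which is > -4499380
1·599447 + 0.25·5712353 = 2027535.250, which is < 2030971
This sign pattern matches Blue.

Blue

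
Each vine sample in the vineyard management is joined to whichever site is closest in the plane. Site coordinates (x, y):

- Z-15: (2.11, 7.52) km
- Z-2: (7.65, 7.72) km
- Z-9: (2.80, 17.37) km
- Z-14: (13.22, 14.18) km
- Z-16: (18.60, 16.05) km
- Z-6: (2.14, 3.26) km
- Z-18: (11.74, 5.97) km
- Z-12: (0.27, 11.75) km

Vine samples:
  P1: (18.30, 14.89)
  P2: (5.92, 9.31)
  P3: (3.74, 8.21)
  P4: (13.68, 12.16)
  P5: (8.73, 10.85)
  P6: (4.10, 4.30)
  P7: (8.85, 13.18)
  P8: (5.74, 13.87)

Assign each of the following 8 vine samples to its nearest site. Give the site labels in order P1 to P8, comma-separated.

P1 → Z-16 (d²=1.44)
P2 → Z-2 (d²=5.52)
P3 → Z-15 (d²=3.13)
P4 → Z-14 (d²=4.29)
P5 → Z-2 (d²=10.96)
P6 → Z-6 (d²=4.92)
P7 → Z-14 (d²=20.10)
P8 → Z-9 (d²=20.89)

Z-16, Z-2, Z-15, Z-14, Z-2, Z-6, Z-14, Z-9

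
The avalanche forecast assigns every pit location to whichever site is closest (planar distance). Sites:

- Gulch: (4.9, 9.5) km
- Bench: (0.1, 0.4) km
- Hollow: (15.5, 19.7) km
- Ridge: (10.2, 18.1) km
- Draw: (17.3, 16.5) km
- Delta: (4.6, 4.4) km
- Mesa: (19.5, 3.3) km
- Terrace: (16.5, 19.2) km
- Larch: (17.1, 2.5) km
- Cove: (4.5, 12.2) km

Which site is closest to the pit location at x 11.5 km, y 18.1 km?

Ridge

Squared distances to each site:
Gulch: 117.520; Bench: 443.250; Hollow: 18.560; Ridge: 1.690; Draw: 36.200; Delta: 235.300; Mesa: 283.040; Terrace: 26.210; Larch: 274.720; Cove: 83.810.
Minimum at Ridge.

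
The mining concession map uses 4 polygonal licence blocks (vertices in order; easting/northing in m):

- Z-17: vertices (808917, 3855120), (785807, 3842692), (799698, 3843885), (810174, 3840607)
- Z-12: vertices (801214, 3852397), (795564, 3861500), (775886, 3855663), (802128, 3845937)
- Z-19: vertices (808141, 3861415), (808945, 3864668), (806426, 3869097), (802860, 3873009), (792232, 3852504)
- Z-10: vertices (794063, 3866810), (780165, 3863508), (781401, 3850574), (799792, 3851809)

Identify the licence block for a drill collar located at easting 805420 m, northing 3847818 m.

Z-17

Cast a ray rightward from (805420, 3847818). For each polygon, the edges (by vertex number in listed order) whose endpoints lie on opposite sides of northing = 3847818, where each meets that height, and whether that is right or left of the point:
Z-17: 1–2 at easting≈795338.9 (left), 4–1 at easting≈809549.4 (right) → 1 crossing.
Z-12: 3–4 at easting≈797052.8 (left), 4–1 at easting≈801861.9 (left) → 0 crossings.
Z-19: no edge straddles that height → 0 crossings.
Z-10: no edge straddles that height → 0 crossings.
Only Z-17 has an odd count, so the point is inside Z-17.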